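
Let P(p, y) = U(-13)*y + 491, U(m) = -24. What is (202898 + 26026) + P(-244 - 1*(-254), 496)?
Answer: 217511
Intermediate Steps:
P(p, y) = 491 - 24*y (P(p, y) = -24*y + 491 = 491 - 24*y)
(202898 + 26026) + P(-244 - 1*(-254), 496) = (202898 + 26026) + (491 - 24*496) = 228924 + (491 - 11904) = 228924 - 11413 = 217511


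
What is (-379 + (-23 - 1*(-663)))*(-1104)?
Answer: -288144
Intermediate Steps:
(-379 + (-23 - 1*(-663)))*(-1104) = (-379 + (-23 + 663))*(-1104) = (-379 + 640)*(-1104) = 261*(-1104) = -288144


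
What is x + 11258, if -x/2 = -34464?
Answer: 80186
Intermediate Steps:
x = 68928 (x = -2*(-34464) = 68928)
x + 11258 = 68928 + 11258 = 80186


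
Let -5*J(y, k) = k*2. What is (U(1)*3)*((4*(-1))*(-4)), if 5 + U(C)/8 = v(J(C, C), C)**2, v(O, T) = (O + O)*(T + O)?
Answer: -1144704/625 ≈ -1831.5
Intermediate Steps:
J(y, k) = -2*k/5 (J(y, k) = -k*2/5 = -2*k/5)
v(O, T) = 2*O*(O + T) (v(O, T) = (2*O)*(O + T) = 2*O*(O + T))
U(C) = -40 + 1152*C**4/625 (U(C) = -40 + 8*(2*(-2*C/5)*(-2*C/5 + C))**2 = -40 + 8*(2*(-2*C/5)*(3*C/5))**2 = -40 + 8*(-12*C**2/25)**2 = -40 + 8*(144*C**4/625) = -40 + 1152*C**4/625)
(U(1)*3)*((4*(-1))*(-4)) = ((-40 + (1152/625)*1**4)*3)*((4*(-1))*(-4)) = ((-40 + (1152/625)*1)*3)*(-4*(-4)) = ((-40 + 1152/625)*3)*16 = -23848/625*3*16 = -71544/625*16 = -1144704/625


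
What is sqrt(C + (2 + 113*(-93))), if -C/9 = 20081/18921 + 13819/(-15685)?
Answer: I*sqrt(102839628263548321285)/98925295 ≈ 102.51*I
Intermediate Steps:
C = -160503558/98925295 (C = -9*(20081/18921 + 13819/(-15685)) = -9*(20081*(1/18921) + 13819*(-1/15685)) = -9*(20081/18921 - 13819/15685) = -9*53501186/296775885 = -160503558/98925295 ≈ -1.6225)
sqrt(C + (2 + 113*(-93))) = sqrt(-160503558/98925295 + (2 + 113*(-93))) = sqrt(-160503558/98925295 + (2 - 10509)) = sqrt(-160503558/98925295 - 10507) = sqrt(-1039568578123/98925295) = I*sqrt(102839628263548321285)/98925295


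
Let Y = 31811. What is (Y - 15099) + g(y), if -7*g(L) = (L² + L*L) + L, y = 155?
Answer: 68779/7 ≈ 9825.6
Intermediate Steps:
g(L) = -2*L²/7 - L/7 (g(L) = -((L² + L*L) + L)/7 = -((L² + L²) + L)/7 = -(2*L² + L)/7 = -(L + 2*L²)/7 = -2*L²/7 - L/7)
(Y - 15099) + g(y) = (31811 - 15099) - ⅐*155*(1 + 2*155) = 16712 - ⅐*155*(1 + 310) = 16712 - ⅐*155*311 = 16712 - 48205/7 = 68779/7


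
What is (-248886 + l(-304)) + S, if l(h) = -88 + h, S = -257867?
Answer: -507145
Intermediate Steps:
(-248886 + l(-304)) + S = (-248886 + (-88 - 304)) - 257867 = (-248886 - 392) - 257867 = -249278 - 257867 = -507145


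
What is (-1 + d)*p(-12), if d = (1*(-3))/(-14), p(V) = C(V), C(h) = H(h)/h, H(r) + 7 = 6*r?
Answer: -869/168 ≈ -5.1726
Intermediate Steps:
H(r) = -7 + 6*r
C(h) = (-7 + 6*h)/h
p(V) = 6 - 7/V
d = 3/14 (d = -3*(-1/14) = 3/14 ≈ 0.21429)
(-1 + d)*p(-12) = (-1 + 3/14)*(6 - 7/(-12)) = -11*(6 - 7*(-1/12))/14 = -11*(6 + 7/12)/14 = -11/14*79/12 = -869/168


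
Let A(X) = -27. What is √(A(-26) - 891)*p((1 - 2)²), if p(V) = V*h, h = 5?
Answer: 15*I*√102 ≈ 151.49*I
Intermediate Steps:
p(V) = 5*V (p(V) = V*5 = 5*V)
√(A(-26) - 891)*p((1 - 2)²) = √(-27 - 891)*(5*(1 - 2)²) = √(-918)*(5*(-1)²) = (3*I*√102)*(5*1) = (3*I*√102)*5 = 15*I*√102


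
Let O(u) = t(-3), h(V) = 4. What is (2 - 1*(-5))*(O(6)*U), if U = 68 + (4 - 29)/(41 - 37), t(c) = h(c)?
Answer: 1729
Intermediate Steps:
t(c) = 4
O(u) = 4
U = 247/4 (U = 68 - 25/4 = 247/4 ≈ 61.750)
(2 - 1*(-5))*(O(6)*U) = (2 - 1*(-5))*(4*(247/4)) = (2 + 5)*247 = 7*247 = 1729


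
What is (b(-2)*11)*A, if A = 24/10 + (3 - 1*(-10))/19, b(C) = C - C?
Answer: 0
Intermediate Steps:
b(C) = 0
A = 293/95 (A = 24*(1/10) + (3 + 10)*(1/19) = 12/5 + 13*(1/19) = 12/5 + 13/19 = 293/95 ≈ 3.0842)
(b(-2)*11)*A = (0*11)*(293/95) = 0*(293/95) = 0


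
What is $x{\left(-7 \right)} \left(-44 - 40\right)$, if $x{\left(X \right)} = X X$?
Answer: $-4116$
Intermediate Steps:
$x{\left(X \right)} = X^{2}$
$x{\left(-7 \right)} \left(-44 - 40\right) = \left(-7\right)^{2} \left(-44 - 40\right) = 49 \left(-84\right) = -4116$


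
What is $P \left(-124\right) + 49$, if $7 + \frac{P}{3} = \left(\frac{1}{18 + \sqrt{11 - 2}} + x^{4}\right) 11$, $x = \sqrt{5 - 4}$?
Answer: $- \frac{11437}{7} \approx -1633.9$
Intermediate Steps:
$x = 1$ ($x = \sqrt{1} = 1$)
$P = \frac{95}{7}$ ($P = -21 + 3 \left(\frac{1}{18 + \sqrt{11 - 2}} + 1^{4}\right) 11 = -21 + 3 \left(\frac{1}{18 + \sqrt{9}} + 1\right) 11 = -21 + 3 \left(\frac{1}{18 + 3} + 1\right) 11 = -21 + 3 \left(\frac{1}{21} + 1\right) 11 = -21 + 3 \cdot \frac{22}{21} \cdot 11 = -21 + 3 \cdot \frac{242}{21} = -21 + \frac{242}{7} = \frac{95}{7} \approx 13.571$)
$P \left(-124\right) + 49 = \frac{95}{7} \left(-124\right) + 49 = - \frac{11780}{7} + 49 = - \frac{11437}{7}$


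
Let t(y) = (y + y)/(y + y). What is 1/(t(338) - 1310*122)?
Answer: -1/159819 ≈ -6.2571e-6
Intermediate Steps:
t(y) = 1 (t(y) = (2*y)/((2*y)) = (2*y)*(1/(2*y)) = 1)
1/(t(338) - 1310*122) = 1/(1 - 1310*122) = 1/(1 - 159820) = 1/(-159819) = -1/159819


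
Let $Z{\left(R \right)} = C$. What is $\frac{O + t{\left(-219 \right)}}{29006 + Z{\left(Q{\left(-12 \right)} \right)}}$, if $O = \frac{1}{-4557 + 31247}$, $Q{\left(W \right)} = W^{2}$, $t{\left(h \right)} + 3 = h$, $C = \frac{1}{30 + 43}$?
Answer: $- \frac{432538067}{56514446910} \approx -0.0076536$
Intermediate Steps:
$C = \frac{1}{73} \approx 0.013699$
$t{\left(h \right)} = -3 + h$
$Z{\left(R \right)} = \frac{1}{73}$
$O = \frac{1}{26690} \approx 3.7467 \cdot 10^{-5}$
$\frac{O + t{\left(-219 \right)}}{29006 + Z{\left(Q{\left(-12 \right)} \right)}} = \frac{\frac{1}{26690} - 222}{29006 + \frac{1}{73}} = \frac{\frac{1}{26690} - 222}{\frac{2117439}{73}} = \left(- \frac{5925179}{26690}\right) \frac{73}{2117439} = - \frac{432538067}{56514446910}$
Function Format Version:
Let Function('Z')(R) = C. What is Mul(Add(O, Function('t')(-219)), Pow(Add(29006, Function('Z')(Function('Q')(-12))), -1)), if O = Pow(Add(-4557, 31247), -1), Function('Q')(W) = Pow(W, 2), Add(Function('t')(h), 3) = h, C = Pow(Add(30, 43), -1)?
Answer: Rational(-432538067, 56514446910) ≈ -0.0076536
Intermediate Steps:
C = Rational(1, 73) (C = Pow(73, -1) = Rational(1, 73) ≈ 0.013699)
Function('t')(h) = Add(-3, h)
Function('Z')(R) = Rational(1, 73)
O = Rational(1, 26690) (O = Pow(26690, -1) = Rational(1, 26690) ≈ 3.7467e-5)
Mul(Add(O, Function('t')(-219)), Pow(Add(29006, Function('Z')(Function('Q')(-12))), -1)) = Mul(Add(Rational(1, 26690), Add(-3, -219)), Pow(Add(29006, Rational(1, 73)), -1)) = Mul(Add(Rational(1, 26690), -222), Pow(Rational(2117439, 73), -1)) = Mul(Rational(-5925179, 26690), Rational(73, 2117439)) = Rational(-432538067, 56514446910)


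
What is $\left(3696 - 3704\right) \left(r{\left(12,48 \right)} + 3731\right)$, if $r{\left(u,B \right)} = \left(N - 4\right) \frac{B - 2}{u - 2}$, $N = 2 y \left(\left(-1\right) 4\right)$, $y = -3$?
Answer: $-30584$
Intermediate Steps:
$N = 24$ ($N = 2 \left(-3\right) \left(\left(-1\right) 4\right) = \left(-6\right) \left(-4\right) = 24$)
$r{\left(u,B \right)} = \frac{20 \left(-2 + B\right)}{-2 + u}$ ($r{\left(u,B \right)} = \left(24 - 4\right) \frac{B - 2}{u - 2} = 20 \frac{-2 + B}{-2 + u} = \frac{20 \left(-2 + B\right)}{-2 + u}$)
$\left(3696 - 3704\right) \left(r{\left(12,48 \right)} + 3731\right) = \left(3696 - 3704\right) \left(\frac{20 \left(-2 + 48\right)}{-2 + 12} + 3731\right) = - 8 \left(20 \cdot \frac{1}{10} \cdot 46 + 3731\right) = - 8 \left(92 + 3731\right) = \left(-8\right) 3823 = -30584$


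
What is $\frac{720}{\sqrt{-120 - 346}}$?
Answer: $- \frac{360 i \sqrt{466}}{233} \approx - 33.353 i$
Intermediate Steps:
$\frac{720}{\sqrt{-120 - 346}} = \frac{720}{\sqrt{-466}} = \frac{720}{i \sqrt{466}} = 720 \left(- \frac{i \sqrt{466}}{466}\right) = - \frac{360 i \sqrt{466}}{233}$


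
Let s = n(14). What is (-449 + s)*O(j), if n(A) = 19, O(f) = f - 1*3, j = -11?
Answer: 6020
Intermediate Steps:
O(f) = -3 + f (O(f) = f - 3 = -3 + f)
s = 19
(-449 + s)*O(j) = (-449 + 19)*(-3 - 11) = -430*(-14) = 6020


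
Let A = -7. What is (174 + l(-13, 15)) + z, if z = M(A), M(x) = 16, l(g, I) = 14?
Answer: 204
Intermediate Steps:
z = 16
(174 + l(-13, 15)) + z = (174 + 14) + 16 = 188 + 16 = 204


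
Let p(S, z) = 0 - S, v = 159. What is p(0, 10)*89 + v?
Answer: 159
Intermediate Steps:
p(S, z) = -S
p(0, 10)*89 + v = -1*0*89 + 159 = 0*89 + 159 = 0 + 159 = 159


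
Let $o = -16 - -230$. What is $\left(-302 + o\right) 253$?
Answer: $-22264$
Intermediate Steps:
$o = 214$ ($o = -16 + 230 = 214$)
$\left(-302 + o\right) 253 = \left(-302 + 214\right) 253 = \left(-88\right) 253 = -22264$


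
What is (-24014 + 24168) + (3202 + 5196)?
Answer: 8552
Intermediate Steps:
(-24014 + 24168) + (3202 + 5196) = 154 + 8398 = 8552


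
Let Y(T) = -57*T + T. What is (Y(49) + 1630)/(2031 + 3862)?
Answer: -1114/5893 ≈ -0.18904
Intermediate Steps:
Y(T) = -56*T
(Y(49) + 1630)/(2031 + 3862) = (-56*49 + 1630)/(2031 + 3862) = (-2744 + 1630)/5893 = -1114*1/5893 = -1114/5893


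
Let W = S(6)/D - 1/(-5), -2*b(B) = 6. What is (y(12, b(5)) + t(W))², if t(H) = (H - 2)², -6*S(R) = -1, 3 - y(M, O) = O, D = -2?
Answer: 1181228161/12960000 ≈ 91.144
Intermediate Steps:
b(B) = -3 (b(B) = -½*6 = -3)
y(M, O) = 3 - O
S(R) = ⅙ (S(R) = -⅙*(-1) = ⅙)
W = 7/60 (W = (⅙)/(-2) - 1/(-5) = (⅙)*(-½) - 1*(-⅕) = -1/12 + ⅕ = 7/60 ≈ 0.11667)
t(H) = (-2 + H)²
(y(12, b(5)) + t(W))² = ((3 - 1*(-3)) + (-2 + 7/60)²)² = ((3 + 3) + (-113/60)²)² = (6 + 12769/3600)² = (34369/3600)² = 1181228161/12960000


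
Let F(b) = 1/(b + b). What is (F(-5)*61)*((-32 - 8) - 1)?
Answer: 2501/10 ≈ 250.10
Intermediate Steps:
F(b) = 1/(2*b)
(F(-5)*61)*((-32 - 8) - 1) = (((½)/(-5))*61)*((-32 - 8) - 1) = (((½)*(-⅕))*61)*(-40 - 1) = -⅒*61*(-41) = -61/10*(-41) = 2501/10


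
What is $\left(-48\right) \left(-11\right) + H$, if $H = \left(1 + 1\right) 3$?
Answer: $534$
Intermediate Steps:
$H = 6$ ($H = 2 \cdot 3 = 6$)
$\left(-48\right) \left(-11\right) + H = \left(-48\right) \left(-11\right) + 6 = 528 + 6 = 534$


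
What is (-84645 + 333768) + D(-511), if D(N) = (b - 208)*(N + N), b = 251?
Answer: 205177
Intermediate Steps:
D(N) = 86*N (D(N) = (251 - 208)*(N + N) = 43*(2*N) = 86*N)
(-84645 + 333768) + D(-511) = (-84645 + 333768) + 86*(-511) = 249123 - 43946 = 205177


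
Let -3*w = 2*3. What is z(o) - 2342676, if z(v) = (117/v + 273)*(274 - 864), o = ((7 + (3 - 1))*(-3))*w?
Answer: -7515073/3 ≈ -2.5050e+6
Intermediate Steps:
w = -2 (w = -2*3/3 = -⅓*6 = -2)
o = 54 (o = ((7 + (3 - 1))*(-3))*(-2) = ((7 + 2)*(-3))*(-2) = (9*(-3))*(-2) = -27*(-2) = 54)
z(v) = -161070 - 69030/v (z(v) = (273 + 117/v)*(-590) = -161070 - 69030/v)
z(o) - 2342676 = (-161070 - 69030/54) - 2342676 = (-161070 - 69030*1/54) - 2342676 = (-161070 - 3835/3) - 2342676 = -487045/3 - 2342676 = -7515073/3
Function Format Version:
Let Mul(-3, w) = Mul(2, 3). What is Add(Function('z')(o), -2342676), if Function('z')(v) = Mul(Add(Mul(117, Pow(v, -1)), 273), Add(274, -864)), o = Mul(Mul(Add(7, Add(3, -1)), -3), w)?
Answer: Rational(-7515073, 3) ≈ -2.5050e+6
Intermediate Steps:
w = -2 (w = Mul(Rational(-1, 3), Mul(2, 3)) = Mul(Rational(-1, 3), 6) = -2)
o = 54 (o = Mul(Mul(Add(7, Add(3, -1)), -3), -2) = Mul(Mul(Add(7, 2), -3), -2) = Mul(Mul(9, -3), -2) = Mul(-27, -2) = 54)
Function('z')(v) = Add(-161070, Mul(-69030, Pow(v, -1))) (Function('z')(v) = Mul(Add(273, Mul(117, Pow(v, -1))), -590) = Add(-161070, Mul(-69030, Pow(v, -1))))
Add(Function('z')(o), -2342676) = Add(Add(-161070, Mul(-69030, Pow(54, -1))), -2342676) = Add(Add(-161070, Mul(-69030, Rational(1, 54))), -2342676) = Add(Add(-161070, Rational(-3835, 3)), -2342676) = Add(Rational(-487045, 3), -2342676) = Rational(-7515073, 3)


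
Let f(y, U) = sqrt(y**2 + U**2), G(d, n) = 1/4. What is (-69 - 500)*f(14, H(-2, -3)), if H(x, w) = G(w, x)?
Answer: -569*sqrt(3137)/4 ≈ -7967.3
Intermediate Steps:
G(d, n) = 1/4
H(x, w) = 1/4
f(y, U) = sqrt(U**2 + y**2)
(-69 - 500)*f(14, H(-2, -3)) = (-69 - 500)*sqrt((1/4)**2 + 14**2) = -569*sqrt(1/16 + 196) = -569*sqrt(3137)/4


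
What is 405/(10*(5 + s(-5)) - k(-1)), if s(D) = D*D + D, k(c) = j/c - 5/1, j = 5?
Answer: 81/52 ≈ 1.5577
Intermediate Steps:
k(c) = -5 + 5/c (k(c) = 5/c - 5/1 = 5/c - 5*1 = 5/c - 5 = -5 + 5/c)
s(D) = D + D² (s(D) = D² + D = D + D²)
405/(10*(5 + s(-5)) - k(-1)) = 405/(10*(5 - 5*(1 - 5)) - (-5 + 5/(-1))) = 405/(10*(5 - 5*(-4)) - (-5 + 5*(-1))) = 405/(10*(5 + 20) - (-5 - 5)) = 405/(10*25 - 1*(-10)) = 405/(250 + 10) = 405/260 = 405*(1/260) = 81/52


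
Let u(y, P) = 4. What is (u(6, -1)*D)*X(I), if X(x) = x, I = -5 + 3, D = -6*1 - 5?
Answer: 88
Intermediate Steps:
D = -11 (D = -6 - 5 = -11)
I = -2
(u(6, -1)*D)*X(I) = (4*(-11))*(-2) = -44*(-2) = 88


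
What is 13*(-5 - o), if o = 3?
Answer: -104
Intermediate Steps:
13*(-5 - o) = 13*(-5 - 1*3) = 13*(-5 - 3) = 13*(-8) = -104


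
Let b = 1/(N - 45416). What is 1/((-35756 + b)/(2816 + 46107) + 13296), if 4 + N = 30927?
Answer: 709041039/9426891442835 ≈ 7.5215e-5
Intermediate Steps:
N = 30923 (N = -4 + 30927 = 30923)
b = -1/14493 (b = 1/(30923 - 45416) = 1/(-14493) = -1/14493 ≈ -6.8999e-5)
1/((-35756 + b)/(2816 + 46107) + 13296) = 1/((-35756 - 1/14493)/(2816 + 46107) + 13296) = 1/(-518211709/14493/48923 + 13296) = 1/(-518211709/14493*1/48923 + 13296) = 1/(-518211709/709041039 + 13296) = 1/(9426891442835/709041039) = 709041039/9426891442835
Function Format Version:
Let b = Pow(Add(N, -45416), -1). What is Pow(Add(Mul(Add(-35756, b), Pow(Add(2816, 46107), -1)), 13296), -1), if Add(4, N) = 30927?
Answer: Rational(709041039, 9426891442835) ≈ 7.5215e-5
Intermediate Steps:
N = 30923 (N = Add(-4, 30927) = 30923)
b = Rational(-1, 14493) (b = Pow(Add(30923, -45416), -1) = Pow(-14493, -1) = Rational(-1, 14493) ≈ -6.8999e-5)
Pow(Add(Mul(Add(-35756, b), Pow(Add(2816, 46107), -1)), 13296), -1) = Pow(Add(Mul(Add(-35756, Rational(-1, 14493)), Pow(Add(2816, 46107), -1)), 13296), -1) = Pow(Add(Mul(Rational(-518211709, 14493), Pow(48923, -1)), 13296), -1) = Pow(Add(Mul(Rational(-518211709, 14493), Rational(1, 48923)), 13296), -1) = Pow(Add(Rational(-518211709, 709041039), 13296), -1) = Pow(Rational(9426891442835, 709041039), -1) = Rational(709041039, 9426891442835)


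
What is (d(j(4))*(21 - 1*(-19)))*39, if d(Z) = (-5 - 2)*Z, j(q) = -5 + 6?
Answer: -10920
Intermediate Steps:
j(q) = 1
d(Z) = -7*Z
(d(j(4))*(21 - 1*(-19)))*39 = ((-7*1)*(21 - 1*(-19)))*39 = -7*(21 + 19)*39 = -7*40*39 = -280*39 = -10920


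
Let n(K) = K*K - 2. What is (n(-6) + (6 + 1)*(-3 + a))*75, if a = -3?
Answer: -600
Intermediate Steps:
n(K) = -2 + K² (n(K) = K² - 2 = -2 + K²)
(n(-6) + (6 + 1)*(-3 + a))*75 = ((-2 + (-6)²) + (6 + 1)*(-3 - 3))*75 = ((-2 + 36) + 7*(-6))*75 = (34 - 42)*75 = -8*75 = -600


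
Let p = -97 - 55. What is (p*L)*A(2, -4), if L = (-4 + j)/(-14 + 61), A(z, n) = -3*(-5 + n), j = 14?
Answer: -41040/47 ≈ -873.19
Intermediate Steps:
A(z, n) = 15 - 3*n
p = -152
L = 10/47 (L = (-4 + 14)/(-14 + 61) = 10/47 ≈ 0.21277)
(p*L)*A(2, -4) = (-152*10/47)*(15 - 3*(-4)) = -1520*(15 + 12)/47 = -1520/47*27 = -41040/47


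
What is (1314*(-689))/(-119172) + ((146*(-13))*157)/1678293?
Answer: 247320711131/33334255566 ≈ 7.4194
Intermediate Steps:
(1314*(-689))/(-119172) + ((146*(-13))*157)/1678293 = -905346*(-1/119172) - 1898*157*(1/1678293) = 150891/19862 - 297986*1/1678293 = 150891/19862 - 297986/1678293 = 247320711131/33334255566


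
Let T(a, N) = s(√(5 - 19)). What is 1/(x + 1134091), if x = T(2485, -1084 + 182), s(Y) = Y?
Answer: 162013/183737485185 - I*√14/1286162396295 ≈ 8.8176e-7 - 2.9092e-12*I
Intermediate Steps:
T(a, N) = I*√14 (T(a, N) = √(5 - 19) = √(-14) = I*√14)
x = I*√14 ≈ 3.7417*I
1/(x + 1134091) = 1/(I*√14 + 1134091) = 1/(1134091 + I*√14)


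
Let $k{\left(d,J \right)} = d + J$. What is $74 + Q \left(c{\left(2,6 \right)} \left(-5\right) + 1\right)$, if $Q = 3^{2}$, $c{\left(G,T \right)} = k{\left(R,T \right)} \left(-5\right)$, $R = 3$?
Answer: $2108$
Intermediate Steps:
$k{\left(d,J \right)} = J + d$
$c{\left(G,T \right)} = -15 - 5 T$ ($c{\left(G,T \right)} = \left(T + 3\right) \left(-5\right) = \left(3 + T\right) \left(-5\right) = -15 - 5 T$)
$Q = 9$
$74 + Q \left(c{\left(2,6 \right)} \left(-5\right) + 1\right) = 74 + 9 \left(\left(-15 - 30\right) \left(-5\right) + 1\right) = 74 + 9 \left(\left(-45\right) \left(-5\right) + 1\right) = 74 + 9 \left(225 + 1\right) = 74 + 9 \cdot 226 = 74 + 2034 = 2108$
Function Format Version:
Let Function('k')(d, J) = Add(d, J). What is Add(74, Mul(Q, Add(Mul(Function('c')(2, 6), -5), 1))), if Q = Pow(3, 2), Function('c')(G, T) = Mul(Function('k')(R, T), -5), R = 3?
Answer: 2108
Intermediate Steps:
Function('k')(d, J) = Add(J, d)
Function('c')(G, T) = Add(-15, Mul(-5, T)) (Function('c')(G, T) = Mul(Add(T, 3), -5) = Mul(Add(3, T), -5) = Add(-15, Mul(-5, T)))
Q = 9
Add(74, Mul(Q, Add(Mul(Function('c')(2, 6), -5), 1))) = Add(74, Mul(9, Add(Mul(Add(-15, Mul(-5, 6)), -5), 1))) = Add(74, Mul(9, Add(Mul(Add(-15, -30), -5), 1))) = Add(74, Mul(9, Add(Mul(-45, -5), 1))) = Add(74, Mul(9, Add(225, 1))) = Add(74, Mul(9, 226)) = Add(74, 2034) = 2108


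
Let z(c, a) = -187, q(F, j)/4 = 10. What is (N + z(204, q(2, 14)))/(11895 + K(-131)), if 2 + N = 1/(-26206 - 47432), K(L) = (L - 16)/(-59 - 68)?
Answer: -1767533041/111253174056 ≈ -0.015887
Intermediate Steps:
q(F, j) = 40 (q(F, j) = 4*10 = 40)
K(L) = 16/127 - L/127 (K(L) = (-16 + L)/(-127) = (-16 + L)*(-1/127) = 16/127 - L/127)
N = -147277/73638 (N = -2 + 1/(-26206 - 47432) = -2 + 1/(-73638) = -2 - 1/73638 = -147277/73638 ≈ -2.0000)
(N + z(204, q(2, 14)))/(11895 + K(-131)) = (-147277/73638 - 187)/(11895 + (16/127 - 1/127*(-131))) = -13917583/(73638*(11895 + (16/127 + 131/127))) = -13917583/(73638*(11895 + 147/127)) = -13917583/(73638*1510812/127) = -13917583/73638*127/1510812 = -1767533041/111253174056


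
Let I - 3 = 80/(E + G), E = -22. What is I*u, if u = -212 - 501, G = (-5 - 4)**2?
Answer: -183241/59 ≈ -3105.8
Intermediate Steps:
G = 81 (G = (-9)**2 = 81)
u = -713
I = 257/59 (I = 3 + 80/(-22 + 81) = 3 + 80/59 = 257/59 ≈ 4.3559)
I*u = (257/59)*(-713) = -183241/59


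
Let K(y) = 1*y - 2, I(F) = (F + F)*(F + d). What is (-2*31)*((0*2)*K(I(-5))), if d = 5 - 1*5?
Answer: 0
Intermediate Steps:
d = 0 (d = 5 - 5 = 0)
I(F) = 2*F² (I(F) = (F + F)*(F + 0) = (2*F)*F = 2*F²)
K(y) = -2 + y (K(y) = y - 2 = -2 + y)
(-2*31)*((0*2)*K(I(-5))) = (-2*31)*((0*2)*(-2 + 2*(-5)²)) = -0*(-2 + 2*25) = -0*(-2 + 50) = -0*48 = -62*0 = 0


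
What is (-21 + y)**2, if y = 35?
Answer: 196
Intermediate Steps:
(-21 + y)**2 = (-21 + 35)**2 = 14**2 = 196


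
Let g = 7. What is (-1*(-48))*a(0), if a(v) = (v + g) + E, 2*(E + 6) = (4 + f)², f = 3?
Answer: 1224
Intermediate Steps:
E = 37/2 (E = -6 + (4 + 3)²/2 = -6 + (½)*7² = -6 + (½)*49 = -6 + 49/2 = 37/2 ≈ 18.500)
a(v) = 51/2 + v (a(v) = (v + 7) + 37/2 = (7 + v) + 37/2 = 51/2 + v)
(-1*(-48))*a(0) = (-1*(-48))*(51/2 + 0) = 48*(51/2) = 1224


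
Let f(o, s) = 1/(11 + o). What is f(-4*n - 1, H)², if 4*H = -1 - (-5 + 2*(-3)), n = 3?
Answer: ¼ ≈ 0.25000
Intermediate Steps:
H = 5/2 (H = (-1 - (-5 + 2*(-3)))/4 = (-1 - (-5 - 6))/4 = (-1 - 1*(-11))/4 = (-1 + 11)/4 = (¼)*10 = 5/2 ≈ 2.5000)
f(-4*n - 1, H)² = (1/(11 + (-4*3 - 1)))² = (1/(11 + (-12 - 1)))² = (1/(11 - 13))² = (1/(-2))² = (-½)² = ¼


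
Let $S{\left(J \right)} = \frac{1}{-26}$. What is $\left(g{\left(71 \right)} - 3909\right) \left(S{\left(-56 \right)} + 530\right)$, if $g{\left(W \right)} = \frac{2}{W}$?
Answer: $- \frac{294167871}{142} \approx -2.0716 \cdot 10^{6}$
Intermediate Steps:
$S{\left(J \right)} = - \frac{1}{26}$
$\left(g{\left(71 \right)} - 3909\right) \left(S{\left(-56 \right)} + 530\right) = \left(\frac{2}{71} - 3909\right) \left(- \frac{1}{26} + 530\right) = \left(2 \cdot \frac{1}{71} - 3909\right) \frac{13779}{26} = \left(\frac{2}{71} - 3909\right) \frac{13779}{26} = \left(- \frac{277537}{71}\right) \frac{13779}{26} = - \frac{294167871}{142}$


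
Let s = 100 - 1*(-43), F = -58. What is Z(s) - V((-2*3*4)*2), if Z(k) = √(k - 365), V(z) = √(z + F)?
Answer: I*(√222 - √106) ≈ 4.604*I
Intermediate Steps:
V(z) = √(-58 + z) (V(z) = √(z - 58) = √(-58 + z))
s = 143 (s = 100 + 43 = 143)
Z(k) = √(-365 + k)
Z(s) - V((-2*3*4)*2) = √(-365 + 143) - √(-58 + (-2*3*4)*2) = √(-222) - √(-58 - 6*4*2) = I*√222 - √(-58 - 24*2) = I*√222 - √(-58 - 48) = I*√222 - √(-106) = I*√222 - I*√106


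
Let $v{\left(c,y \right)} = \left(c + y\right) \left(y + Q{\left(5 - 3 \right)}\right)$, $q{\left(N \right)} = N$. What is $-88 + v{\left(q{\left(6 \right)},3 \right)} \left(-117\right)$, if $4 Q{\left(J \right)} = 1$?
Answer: $- \frac{14041}{4} \approx -3510.3$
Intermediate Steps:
$Q{\left(J \right)} = \frac{1}{4}$ ($Q{\left(J \right)} = \frac{1}{4} \cdot 1 = \frac{1}{4}$)
$v{\left(c,y \right)} = \left(\frac{1}{4} + y\right) \left(c + y\right)$ ($v{\left(c,y \right)} = \left(c + y\right) \left(y + \frac{1}{4}\right) = \left(c + y\right) \left(\frac{1}{4} + y\right) = \left(\frac{1}{4} + y\right) \left(c + y\right)$)
$-88 + v{\left(q{\left(6 \right)},3 \right)} \left(-117\right) = -88 + \left(3^{2} + \frac{1}{4} \cdot 6 + \frac{1}{4} \cdot 3 + 6 \cdot 3\right) \left(-117\right) = -88 + \left(9 + \frac{3}{2} + \frac{3}{4} + 18\right) \left(-117\right) = -88 + \frac{117}{4} \left(-117\right) = -88 - \frac{13689}{4} = - \frac{14041}{4}$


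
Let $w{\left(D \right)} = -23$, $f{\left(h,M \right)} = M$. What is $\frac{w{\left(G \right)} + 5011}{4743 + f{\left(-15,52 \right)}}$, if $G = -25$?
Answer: $\frac{4988}{4795} \approx 1.0403$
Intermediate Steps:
$\frac{w{\left(G \right)} + 5011}{4743 + f{\left(-15,52 \right)}} = \frac{-23 + 5011}{4743 + 52} = \frac{4988}{4795}$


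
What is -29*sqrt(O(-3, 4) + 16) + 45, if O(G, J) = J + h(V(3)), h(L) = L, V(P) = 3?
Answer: 45 - 29*sqrt(23) ≈ -94.079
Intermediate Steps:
O(G, J) = 3 + J (O(G, J) = J + 3 = 3 + J)
-29*sqrt(O(-3, 4) + 16) + 45 = -29*sqrt((3 + 4) + 16) + 45 = -29*sqrt(7 + 16) + 45 = -29*sqrt(23) + 45 = 45 - 29*sqrt(23)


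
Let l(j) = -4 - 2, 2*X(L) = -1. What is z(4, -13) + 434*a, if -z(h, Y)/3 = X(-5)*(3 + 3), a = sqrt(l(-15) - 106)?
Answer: 9 + 1736*I*sqrt(7) ≈ 9.0 + 4593.0*I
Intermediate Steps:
X(L) = -1/2 (X(L) = (1/2)*(-1) = -1/2)
l(j) = -6
a = 4*I*sqrt(7) (a = sqrt(-6 - 106) = sqrt(-112) = 4*I*sqrt(7) ≈ 10.583*I)
z(h, Y) = 9 (z(h, Y) = -(-3)*(3 + 3)/2 = -(-3)*6/2 = -3*(-3) = 9)
z(4, -13) + 434*a = 9 + 434*(4*I*sqrt(7)) = 9 + 1736*I*sqrt(7)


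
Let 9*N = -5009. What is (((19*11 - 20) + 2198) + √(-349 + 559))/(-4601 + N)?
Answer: -21483/46418 - 9*√210/46418 ≈ -0.46563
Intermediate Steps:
N = -5009/9 (N = (⅑)*(-5009) = -5009/9 ≈ -556.56)
(((19*11 - 20) + 2198) + √(-349 + 559))/(-4601 + N) = (((19*11 - 20) + 2198) + √(-349 + 559))/(-4601 - 5009/9) = (((209 - 20) + 2198) + √210)/(-46418/9) = ((189 + 2198) + √210)*(-9/46418) = (2387 + √210)*(-9/46418) = -21483/46418 - 9*√210/46418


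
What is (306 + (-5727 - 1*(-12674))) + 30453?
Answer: 37706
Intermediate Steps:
(306 + (-5727 - 1*(-12674))) + 30453 = (306 + (-5727 + 12674)) + 30453 = (306 + 6947) + 30453 = 7253 + 30453 = 37706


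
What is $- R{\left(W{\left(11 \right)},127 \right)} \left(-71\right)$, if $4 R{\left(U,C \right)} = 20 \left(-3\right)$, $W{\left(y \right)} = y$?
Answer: $-1065$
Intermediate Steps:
$R{\left(U,C \right)} = -15$ ($R{\left(U,C \right)} = \frac{20 \left(-3\right)}{4} = \frac{1}{4} \left(-60\right) = -15$)
$- R{\left(W{\left(11 \right)},127 \right)} \left(-71\right) = \left(-1\right) \left(-15\right) \left(-71\right) = 15 \left(-71\right) = -1065$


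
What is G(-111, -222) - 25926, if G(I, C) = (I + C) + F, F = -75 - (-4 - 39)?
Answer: -26291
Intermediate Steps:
F = -32 (F = -75 - 1*(-43) = -75 + 43 = -32)
G(I, C) = -32 + C + I (G(I, C) = (I + C) - 32 = (C + I) - 32 = -32 + C + I)
G(-111, -222) - 25926 = (-32 - 222 - 111) - 25926 = -365 - 25926 = -26291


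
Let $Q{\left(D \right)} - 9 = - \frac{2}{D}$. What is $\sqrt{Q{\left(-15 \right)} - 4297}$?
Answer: $\frac{i \sqrt{964770}}{15} \approx 65.482 i$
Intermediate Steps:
$Q{\left(D \right)} = 9 - \frac{2}{D}$
$\sqrt{Q{\left(-15 \right)} - 4297} = \sqrt{\left(9 - \frac{2}{-15}\right) - 4297} = \sqrt{\left(9 - - \frac{2}{15}\right) - 4297} = \sqrt{\left(9 + \frac{2}{15}\right) - 4297} = \sqrt{\frac{137}{15} - 4297} = \sqrt{- \frac{64318}{15}} = \frac{i \sqrt{964770}}{15}$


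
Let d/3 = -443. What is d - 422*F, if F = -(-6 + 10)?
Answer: 359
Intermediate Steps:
d = -1329 (d = 3*(-443) = -1329)
F = -4 (F = -1*4 = -4)
d - 422*F = -1329 - 422*(-4) = -1329 + 1688 = 359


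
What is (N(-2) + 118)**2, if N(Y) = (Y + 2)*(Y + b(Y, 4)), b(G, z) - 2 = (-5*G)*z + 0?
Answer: 13924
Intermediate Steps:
b(G, z) = 2 - 5*G*z (b(G, z) = 2 + ((-5*G)*z + 0) = 2 + (-5*G*z + 0) = 2 - 5*G*z)
N(Y) = (2 + Y)*(2 - 19*Y) (N(Y) = (Y + 2)*(Y + (2 - 5*Y*4)) = (2 + Y)*(Y + (2 - 20*Y)) = (2 + Y)*(2 - 19*Y))
(N(-2) + 118)**2 = ((4 - 36*(-2) - 19*(-2)**2) + 118)**2 = ((4 + 72 - 19*4) + 118)**2 = ((4 + 72 - 76) + 118)**2 = (0 + 118)**2 = 118**2 = 13924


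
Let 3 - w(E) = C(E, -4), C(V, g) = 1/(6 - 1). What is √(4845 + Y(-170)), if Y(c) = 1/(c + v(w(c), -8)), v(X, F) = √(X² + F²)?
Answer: √(8236490 - 19380*√449)/(2*√(425 - √449)) ≈ 69.606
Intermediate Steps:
C(V, g) = ⅕ (C(V, g) = 1/5 = ⅕)
w(E) = 14/5 (w(E) = 3 - 1*⅕ = 3 - ⅕ = 14/5)
v(X, F) = √(F² + X²)
Y(c) = 1/(c + 2*√449/5) (Y(c) = 1/(c + √((-8)² + (14/5)²)) = 1/(c + √(64 + 196/25)) = 1/(c + √(1796/25)) = 1/(c + 2*√449/5))
√(4845 + Y(-170)) = √(4845 + 5/(2*√449 + 5*(-170))) = √(4845 + 5/(2*√449 - 850)) = √(4845 + 5/(-850 + 2*√449))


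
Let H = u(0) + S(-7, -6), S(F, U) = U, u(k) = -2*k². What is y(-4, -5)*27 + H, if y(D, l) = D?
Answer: -114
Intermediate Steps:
H = -6 (H = -2*0² - 6 = -2*0 - 6 = 0 - 6 = -6)
y(-4, -5)*27 + H = -4*27 - 6 = -108 - 6 = -114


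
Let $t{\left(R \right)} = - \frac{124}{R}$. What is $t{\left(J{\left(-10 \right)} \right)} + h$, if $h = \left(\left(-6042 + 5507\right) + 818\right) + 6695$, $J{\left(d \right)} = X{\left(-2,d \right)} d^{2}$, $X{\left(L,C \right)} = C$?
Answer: $\frac{1744531}{250} \approx 6978.1$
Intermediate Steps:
$J{\left(d \right)} = d^{3}$ ($J{\left(d \right)} = d d^{2} = d^{3}$)
$h = 6978$ ($h = \left(-535 + 818\right) + 6695 = 283 + 6695 = 6978$)
$t{\left(J{\left(-10 \right)} \right)} + h = - \frac{124}{\left(-10\right)^{3}} + 6978 = - \frac{124}{-1000} + 6978 = \left(-124\right) \left(- \frac{1}{1000}\right) + 6978 = \frac{31}{250} + 6978 = \frac{1744531}{250}$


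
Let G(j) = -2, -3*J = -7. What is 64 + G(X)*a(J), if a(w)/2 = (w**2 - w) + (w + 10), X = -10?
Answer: 20/9 ≈ 2.2222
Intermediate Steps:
J = 7/3 (J = -1/3*(-7) = 7/3 ≈ 2.3333)
a(w) = 20 + 2*w**2 (a(w) = 2*((w**2 - w) + (w + 10)) = 2*((w**2 - w) + (10 + w)) = 2*(10 + w**2) = 20 + 2*w**2)
64 + G(X)*a(J) = 64 - 2*(20 + 2*(7/3)**2) = 64 - 2*(20 + 2*(49/9)) = 64 - 2*(20 + 98/9) = 64 - 2*278/9 = 64 - 556/9 = 20/9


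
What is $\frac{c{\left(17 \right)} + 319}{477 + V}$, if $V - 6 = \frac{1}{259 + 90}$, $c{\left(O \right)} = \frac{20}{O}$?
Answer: $\frac{1899607}{2865656} \approx 0.66289$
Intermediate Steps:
$V = \frac{2095}{349}$ ($V = 6 + \frac{1}{259 + 90} = 6 + \frac{1}{349} = \frac{2095}{349} \approx 6.0029$)
$\frac{c{\left(17 \right)} + 319}{477 + V} = \frac{\frac{20}{17} + 319}{477 + \frac{2095}{349}} = \frac{20 \cdot \frac{1}{17} + 319}{\frac{168568}{349}} = \left(\frac{20}{17} + 319\right) \frac{349}{168568} = \frac{5443}{17} \cdot \frac{349}{168568} = \frac{1899607}{2865656}$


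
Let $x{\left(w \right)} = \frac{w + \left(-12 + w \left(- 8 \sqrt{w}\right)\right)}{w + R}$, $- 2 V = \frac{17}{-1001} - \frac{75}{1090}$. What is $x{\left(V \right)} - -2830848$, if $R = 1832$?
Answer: $\frac{2263459638284593}{799569473} - \frac{74884 \sqrt{2042629589}}{87240225629557} \approx 2.8308 \cdot 10^{6}$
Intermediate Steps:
$V = \frac{18721}{436436}$ ($V = - \frac{\frac{17}{-1001} - \frac{75}{1090}}{2} = - \frac{17 \left(- \frac{1}{1001}\right) - \frac{15}{218}}{2} = - \frac{- \frac{17}{1001} - \frac{15}{218}}{2} = \left(- \frac{1}{2}\right) \left(- \frac{18721}{218218}\right) = \frac{18721}{436436} \approx 0.042895$)
$x{\left(w \right)} = \frac{-12 + w - 8 w^{\frac{3}{2}}}{1832 + w}$ ($x{\left(w \right)} = \frac{w + \left(-12 + w \left(- 8 \sqrt{w}\right)\right)}{w + 1832} = \frac{w - \left(12 + 8 w^{\frac{3}{2}}\right)}{1832 + w} = \frac{-12 + w - 8 w^{\frac{3}{2}}}{1832 + w}$)
$x{\left(V \right)} - -2830848 = \frac{-12 + \frac{18721}{436436} - 8 \left(\frac{18721}{436436}\right)^{\frac{3}{2}}}{1832 + \frac{18721}{436436}} - -2830848 = \frac{-12 + \frac{18721}{436436} - 8 \frac{18721 \sqrt{2042629589}}{95238191048}}{\frac{799569473}{436436}} + 2830848 = \frac{436436 \left(-12 + \frac{18721}{436436} - \frac{18721 \sqrt{2042629589}}{11904773881}\right)}{799569473} + 2830848 = \frac{436436 \left(- \frac{5218511}{436436} - \frac{18721 \sqrt{2042629589}}{11904773881}\right)}{799569473} + 2830848 = \left(- \frac{5218511}{799569473} - \frac{74884 \sqrt{2042629589}}{87240225629557}\right) + 2830848 = \frac{2263459638284593}{799569473} - \frac{74884 \sqrt{2042629589}}{87240225629557}$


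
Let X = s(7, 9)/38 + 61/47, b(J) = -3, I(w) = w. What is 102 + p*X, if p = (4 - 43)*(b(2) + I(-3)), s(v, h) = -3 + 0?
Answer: 345795/893 ≈ 387.23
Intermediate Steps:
s(v, h) = -3
p = 234 (p = (4 - 43)*(-3 - 3) = -39*(-6) = 234)
X = 2177/1786 (X = -3/38 + 61/47 = 2177/1786 ≈ 1.2189)
102 + p*X = 102 + 234*(2177/1786) = 102 + 254709/893 = 345795/893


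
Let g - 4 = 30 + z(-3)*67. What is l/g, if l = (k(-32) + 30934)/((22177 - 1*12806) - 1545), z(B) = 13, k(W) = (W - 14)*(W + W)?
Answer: 1303/272405 ≈ 0.0047833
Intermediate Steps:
k(W) = 2*W*(-14 + W) (k(W) = (-14 + W)*(2*W) = 2*W*(-14 + W))
g = 905 (g = 4 + (30 + 13*67) = 4 + (30 + 871) = 4 + 901 = 905)
l = 1303/301 (l = (2*(-32)*(-14 - 32) + 30934)/((22177 - 1*12806) - 1545) = (2*(-32)*(-46) + 30934)/((22177 - 12806) - 1545) = (2944 + 30934)/(9371 - 1545) = 33878/7826 = 33878*(1/7826) = 1303/301 ≈ 4.3289)
l/g = (1303/301)/905 = (1303/301)*(1/905) = 1303/272405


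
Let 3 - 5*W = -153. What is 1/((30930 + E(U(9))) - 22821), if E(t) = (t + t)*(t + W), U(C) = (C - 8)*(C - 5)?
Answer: 5/41953 ≈ 0.00011918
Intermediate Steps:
W = 156/5 (W = 3/5 - 1/5*(-153) = 3/5 + 153/5 = 156/5 ≈ 31.200)
U(C) = (-8 + C)*(-5 + C)
E(t) = 2*t*(156/5 + t) (E(t) = (t + t)*(t + 156/5) = (2*t)*(156/5 + t) = 2*t*(156/5 + t))
1/((30930 + E(U(9))) - 22821) = 1/((30930 + 2*(40 + 9**2 - 13*9)*(156 + 5*(40 + 9**2 - 13*9))/5) - 22821) = 1/((30930 + 2*(40 + 81 - 117)*(156 + 5*(40 + 81 - 117))/5) - 22821) = 1/((30930 + (2/5)*4*(156 + 5*4)) - 22821) = 1/((30930 + (2/5)*4*(156 + 20)) - 22821) = 1/((30930 + (2/5)*4*176) - 22821) = 1/((30930 + 1408/5) - 22821) = 1/(156058/5 - 22821) = 1/(41953/5) = 5/41953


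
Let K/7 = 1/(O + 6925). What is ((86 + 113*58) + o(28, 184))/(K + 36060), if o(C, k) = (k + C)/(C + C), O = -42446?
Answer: 3303914773/17932421542 ≈ 0.18424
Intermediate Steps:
o(C, k) = (C + k)/(2*C) (o(C, k) = (C + k)/((2*C)) = (C + k)*(1/(2*C)) = (C + k)/(2*C))
K = -7/35521 (K = 7/(-42446 + 6925) = 7/(-35521) = 7*(-1/35521) = -7/35521 ≈ -0.00019707)
((86 + 113*58) + o(28, 184))/(K + 36060) = ((86 + 113*58) + (1/2)*(28 + 184)/28)/(-7/35521 + 36060) = ((86 + 6554) + (1/2)*(1/28)*212)/(1280887253/35521) = (6640 + 53/14)*(35521/1280887253) = (93013/14)*(35521/1280887253) = 3303914773/17932421542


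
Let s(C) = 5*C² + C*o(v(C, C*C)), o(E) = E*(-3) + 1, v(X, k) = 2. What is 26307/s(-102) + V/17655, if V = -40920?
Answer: -3404197/1873570 ≈ -1.8170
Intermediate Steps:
o(E) = 1 - 3*E (o(E) = -3*E + 1 = 1 - 3*E)
s(C) = -5*C + 5*C² (s(C) = 5*C² + C*(1 - 3*2) = 5*C² + C*(1 - 6) = 5*C² + C*(-5) = 5*C² - 5*C = -5*C + 5*C²)
26307/s(-102) + V/17655 = 26307/((5*(-102)*(-1 - 102))) - 40920/17655 = 26307/((5*(-102)*(-103))) - 40920*1/17655 = 26307/52530 - 248/107 = 26307*(1/52530) - 248/107 = 8769/17510 - 248/107 = -3404197/1873570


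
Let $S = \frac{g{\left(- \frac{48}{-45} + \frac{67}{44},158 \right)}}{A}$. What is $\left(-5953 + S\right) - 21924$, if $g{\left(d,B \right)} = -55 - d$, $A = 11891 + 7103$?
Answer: $- \frac{349467225089}{12536040} \approx -27877.0$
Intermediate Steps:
$A = 18994$
$S = - \frac{38009}{12536040}$ ($S = \frac{-55 - \left(- \frac{48}{-45} + \frac{67}{44}\right)}{18994} = \left(-55 - \left(\left(-48\right) \left(- \frac{1}{45}\right) + 67 \cdot \frac{1}{44}\right)\right) \frac{1}{18994} = \left(-55 - \left(\frac{16}{15} + \frac{67}{44}\right)\right) \frac{1}{18994} = \left(-55 - \frac{1709}{660}\right) \frac{1}{18994} = \left(- \frac{38009}{660}\right) \frac{1}{18994} = - \frac{38009}{12536040} \approx -0.003032$)
$\left(-5953 + S\right) - 21924 = \left(-5953 - \frac{38009}{12536040}\right) - 21924 = - \frac{74627084129}{12536040} - 21924 = - \frac{349467225089}{12536040}$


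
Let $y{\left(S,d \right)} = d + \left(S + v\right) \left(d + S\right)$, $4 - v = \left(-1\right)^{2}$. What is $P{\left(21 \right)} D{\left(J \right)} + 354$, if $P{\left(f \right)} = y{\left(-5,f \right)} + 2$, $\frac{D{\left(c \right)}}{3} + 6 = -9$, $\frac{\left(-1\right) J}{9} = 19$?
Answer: $759$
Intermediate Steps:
$J = -171$ ($J = \left(-9\right) 19 = -171$)
$D{\left(c \right)} = -45$ ($D{\left(c \right)} = -18 + 3 \left(-9\right) = -18 - 27 = -45$)
$v = 3$ ($v = 4 - \left(-1\right)^{2} = 4 - 1 = 3$)
$y{\left(S,d \right)} = d + \left(3 + S\right) \left(S + d\right)$ ($y{\left(S,d \right)} = d + \left(S + 3\right) \left(d + S\right) = d + \left(3 + S\right) \left(S + d\right)$)
$P{\left(f \right)} = 12 - f$ ($P{\left(f \right)} = \left(\left(-5\right)^{2} + 3 \left(-5\right) + 4 f - 5 f\right) + 2 = \left(25 - 15 + 4 f - 5 f\right) + 2 = \left(10 - f\right) + 2 = 12 - f$)
$P{\left(21 \right)} D{\left(J \right)} + 354 = \left(12 - 21\right) \left(-45\right) + 354 = \left(-9\right) \left(-45\right) + 354 = 405 + 354 = 759$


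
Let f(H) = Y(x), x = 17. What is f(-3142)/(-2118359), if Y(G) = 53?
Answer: -53/2118359 ≈ -2.5019e-5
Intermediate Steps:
f(H) = 53
f(-3142)/(-2118359) = 53/(-2118359) = 53*(-1/2118359) = -53/2118359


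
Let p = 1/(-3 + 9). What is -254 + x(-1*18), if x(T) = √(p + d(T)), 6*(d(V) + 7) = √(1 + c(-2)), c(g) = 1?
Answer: -254 + I*√(246 - 6*√2)/6 ≈ -254.0 + 2.5686*I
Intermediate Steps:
p = ⅙ (p = 1/6 = ⅙ ≈ 0.16667)
d(V) = -7 + √2/6 (d(V) = -7 + √(1 + 1)/6 = -7 + √2/6)
x(T) = √(-41/6 + √2/6) (x(T) = √(⅙ + (-7 + √2/6)) = √(-41/6 + √2/6))
-254 + x(-1*18) = -254 + √(-246 + 6*√2)/6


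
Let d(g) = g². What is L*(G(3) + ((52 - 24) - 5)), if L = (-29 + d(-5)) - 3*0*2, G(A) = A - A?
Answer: -92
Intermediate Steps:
G(A) = 0
L = -4 (L = (-29 + (-5)²) - 3*0*2 = (-29 + 25) + 0*2 = -4 + 0 = -4)
L*(G(3) + ((52 - 24) - 5)) = -4*(0 + ((52 - 24) - 5)) = -4*(0 + (28 - 5)) = -4*(0 + 23) = -4*23 = -92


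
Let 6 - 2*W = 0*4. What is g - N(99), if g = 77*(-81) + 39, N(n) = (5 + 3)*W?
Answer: -6222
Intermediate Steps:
W = 3 (W = 3 - 0*4 = 3 - ½*0 = 3 + 0 = 3)
N(n) = 24 (N(n) = (5 + 3)*3 = 8*3 = 24)
g = -6198 (g = -6237 + 39 = -6198)
g - N(99) = -6198 - 1*24 = -6198 - 24 = -6222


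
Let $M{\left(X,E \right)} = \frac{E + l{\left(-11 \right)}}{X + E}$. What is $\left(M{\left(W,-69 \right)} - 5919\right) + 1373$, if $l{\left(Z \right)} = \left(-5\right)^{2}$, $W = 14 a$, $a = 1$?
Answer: $- \frac{22726}{5} \approx -4545.2$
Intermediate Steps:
$W = 14$ ($W = 14 \cdot 1 = 14$)
$l{\left(Z \right)} = 25$
$M{\left(X,E \right)} = \frac{25 + E}{E + X}$ ($M{\left(X,E \right)} = \frac{E + 25}{X + E} = \frac{25 + E}{E + X}$)
$\left(M{\left(W,-69 \right)} - 5919\right) + 1373 = \left(\frac{25 - 69}{-69 + 14} - 5919\right) + 1373 = \left(\frac{1}{-55} \left(-44\right) - 5919\right) + 1373 = \left(\left(- \frac{1}{55}\right) \left(-44\right) - 5919\right) + 1373 = \left(\frac{4}{5} - 5919\right) + 1373 = - \frac{29591}{5} + 1373 = - \frac{22726}{5}$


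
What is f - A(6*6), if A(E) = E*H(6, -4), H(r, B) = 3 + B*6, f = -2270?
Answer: -1514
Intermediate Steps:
H(r, B) = 3 + 6*B
A(E) = -21*E (A(E) = E*(3 + 6*(-4)) = E*(3 - 24) = E*(-21) = -21*E)
f - A(6*6) = -2270 - (-21)*6*6 = -2270 - (-21)*36 = -2270 - 1*(-756) = -2270 + 756 = -1514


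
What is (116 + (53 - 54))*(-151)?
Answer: -17365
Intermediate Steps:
(116 + (53 - 54))*(-151) = (116 - 1)*(-151) = 115*(-151) = -17365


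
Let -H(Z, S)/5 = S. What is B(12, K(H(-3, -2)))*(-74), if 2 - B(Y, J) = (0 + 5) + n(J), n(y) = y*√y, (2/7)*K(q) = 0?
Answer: 222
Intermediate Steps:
H(Z, S) = -5*S
K(q) = 0 (K(q) = (7/2)*0 = 0)
n(y) = y^(3/2)
B(Y, J) = -3 - J^(3/2) (B(Y, J) = 2 - ((0 + 5) + J^(3/2)) = 2 - (5 + J^(3/2)) = 2 + (-5 - J^(3/2)) = -3 - J^(3/2))
B(12, K(H(-3, -2)))*(-74) = (-3 - 0^(3/2))*(-74) = (-3 - 1*0)*(-74) = (-3 + 0)*(-74) = -3*(-74) = 222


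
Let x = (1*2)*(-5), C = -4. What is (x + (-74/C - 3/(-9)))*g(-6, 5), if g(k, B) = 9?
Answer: 159/2 ≈ 79.500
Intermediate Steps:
x = -10 (x = 2*(-5) = -10)
(x + (-74/C - 3/(-9)))*g(-6, 5) = (-10 + (-74/(-4) - 3/(-9)))*9 = (-10 + (-74*(-¼) - 3*(-⅑)))*9 = (-10 + (37/2 + ⅓))*9 = (-10 + 113/6)*9 = (53/6)*9 = 159/2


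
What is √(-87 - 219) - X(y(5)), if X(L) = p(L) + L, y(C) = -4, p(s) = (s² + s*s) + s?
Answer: -24 + 3*I*√34 ≈ -24.0 + 17.493*I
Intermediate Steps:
p(s) = s + 2*s² (p(s) = (s² + s²) + s = 2*s² + s = s + 2*s²)
X(L) = L + L*(1 + 2*L) (X(L) = L*(1 + 2*L) + L = L + L*(1 + 2*L))
√(-87 - 219) - X(y(5)) = √(-87 - 219) - 2*(-4)*(1 - 4) = √(-306) - 2*(-4)*(-3) = 3*I*√34 - 1*24 = 3*I*√34 - 24 = -24 + 3*I*√34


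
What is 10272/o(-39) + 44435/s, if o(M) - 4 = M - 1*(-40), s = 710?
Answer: 1503059/710 ≈ 2117.0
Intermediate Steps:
o(M) = 44 + M (o(M) = 4 + (M - 1*(-40)) = 4 + (M + 40) = 4 + (40 + M) = 44 + M)
10272/o(-39) + 44435/s = 10272/(44 - 39) + 44435/710 = 10272/5 + 44435*(1/710) = 10272*(⅕) + 8887/142 = 10272/5 + 8887/142 = 1503059/710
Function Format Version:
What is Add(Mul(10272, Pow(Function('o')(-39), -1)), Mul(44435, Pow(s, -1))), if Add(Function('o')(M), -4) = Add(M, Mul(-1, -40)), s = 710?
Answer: Rational(1503059, 710) ≈ 2117.0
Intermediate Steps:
Function('o')(M) = Add(44, M) (Function('o')(M) = Add(4, Add(M, Mul(-1, -40))) = Add(4, Add(M, 40)) = Add(4, Add(40, M)) = Add(44, M))
Add(Mul(10272, Pow(Function('o')(-39), -1)), Mul(44435, Pow(s, -1))) = Add(Mul(10272, Pow(Add(44, -39), -1)), Mul(44435, Pow(710, -1))) = Add(Mul(10272, Pow(5, -1)), Mul(44435, Rational(1, 710))) = Add(Mul(10272, Rational(1, 5)), Rational(8887, 142)) = Add(Rational(10272, 5), Rational(8887, 142)) = Rational(1503059, 710)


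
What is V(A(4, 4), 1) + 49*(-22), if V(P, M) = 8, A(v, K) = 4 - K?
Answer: -1070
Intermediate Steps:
V(A(4, 4), 1) + 49*(-22) = 8 + 49*(-22) = 8 - 1078 = -1070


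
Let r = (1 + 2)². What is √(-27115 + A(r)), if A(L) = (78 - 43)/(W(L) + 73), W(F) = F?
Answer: I*√182318390/82 ≈ 164.67*I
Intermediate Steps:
r = 9 (r = 3² = 9)
A(L) = 35/(73 + L) (A(L) = (78 - 43)/(L + 73) = 35/(73 + L))
√(-27115 + A(r)) = √(-27115 + 35/(73 + 9)) = √(-27115 + 35/82) = √(-2223395/82) = I*√182318390/82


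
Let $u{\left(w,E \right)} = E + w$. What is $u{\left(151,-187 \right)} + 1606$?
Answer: $1570$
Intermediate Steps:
$u{\left(151,-187 \right)} + 1606 = \left(-187 + 151\right) + 1606 = -36 + 1606 = 1570$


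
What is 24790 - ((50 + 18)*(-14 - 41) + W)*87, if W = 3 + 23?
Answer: 347908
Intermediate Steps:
W = 26
24790 - ((50 + 18)*(-14 - 41) + W)*87 = 24790 - ((50 + 18)*(-14 - 41) + 26)*87 = 24790 - (68*(-55) + 26)*87 = 24790 - (-3740 + 26)*87 = 24790 - (-3714)*87 = 24790 - 1*(-323118) = 24790 + 323118 = 347908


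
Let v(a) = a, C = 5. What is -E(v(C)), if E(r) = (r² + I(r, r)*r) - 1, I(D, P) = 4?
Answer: -44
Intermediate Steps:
E(r) = -1 + r² + 4*r (E(r) = (r² + 4*r) - 1 = -1 + r² + 4*r)
-E(v(C)) = -(-1 + 5² + 4*5) = -(-1 + 25 + 20) = -1*44 = -44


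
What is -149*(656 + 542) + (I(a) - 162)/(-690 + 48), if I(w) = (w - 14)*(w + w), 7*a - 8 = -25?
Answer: -2807655944/15729 ≈ -1.7850e+5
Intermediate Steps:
a = -17/7 (a = 8/7 + (⅐)*(-25) = 8/7 - 25/7 = -17/7 ≈ -2.4286)
I(w) = 2*w*(-14 + w) (I(w) = (-14 + w)*(2*w) = 2*w*(-14 + w))
-149*(656 + 542) + (I(a) - 162)/(-690 + 48) = -149*(656 + 542) + (2*(-17/7)*(-14 - 17/7) - 162)/(-690 + 48) = -149*1198 + (2*(-17/7)*(-115/7) - 162)/(-642) = -178502 + (3910/49 - 162)*(-1/642) = -178502 - 4028/49*(-1/642) = -178502 + 2014/15729 = -2807655944/15729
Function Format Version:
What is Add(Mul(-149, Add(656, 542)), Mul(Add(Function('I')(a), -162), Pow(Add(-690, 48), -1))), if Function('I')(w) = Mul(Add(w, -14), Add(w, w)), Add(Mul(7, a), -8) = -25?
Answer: Rational(-2807655944, 15729) ≈ -1.7850e+5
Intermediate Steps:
a = Rational(-17, 7) (a = Add(Rational(8, 7), Mul(Rational(1, 7), -25)) = Add(Rational(8, 7), Rational(-25, 7)) = Rational(-17, 7) ≈ -2.4286)
Function('I')(w) = Mul(2, w, Add(-14, w)) (Function('I')(w) = Mul(Add(-14, w), Mul(2, w)) = Mul(2, w, Add(-14, w)))
Add(Mul(-149, Add(656, 542)), Mul(Add(Function('I')(a), -162), Pow(Add(-690, 48), -1))) = Add(Mul(-149, Add(656, 542)), Mul(Add(Mul(2, Rational(-17, 7), Add(-14, Rational(-17, 7))), -162), Pow(Add(-690, 48), -1))) = Add(Mul(-149, 1198), Mul(Add(Mul(2, Rational(-17, 7), Rational(-115, 7)), -162), Pow(-642, -1))) = Add(-178502, Mul(Add(Rational(3910, 49), -162), Rational(-1, 642))) = Add(-178502, Mul(Rational(-4028, 49), Rational(-1, 642))) = Add(-178502, Rational(2014, 15729)) = Rational(-2807655944, 15729)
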